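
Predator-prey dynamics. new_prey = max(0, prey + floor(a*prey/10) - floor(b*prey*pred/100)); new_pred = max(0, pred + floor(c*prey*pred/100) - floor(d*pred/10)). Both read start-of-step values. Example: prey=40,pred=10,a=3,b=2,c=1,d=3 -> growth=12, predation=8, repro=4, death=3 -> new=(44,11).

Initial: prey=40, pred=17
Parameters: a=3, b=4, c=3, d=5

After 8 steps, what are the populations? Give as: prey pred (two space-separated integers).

Step 1: prey: 40+12-27=25; pred: 17+20-8=29
Step 2: prey: 25+7-29=3; pred: 29+21-14=36
Step 3: prey: 3+0-4=0; pred: 36+3-18=21
Step 4: prey: 0+0-0=0; pred: 21+0-10=11
Step 5: prey: 0+0-0=0; pred: 11+0-5=6
Step 6: prey: 0+0-0=0; pred: 6+0-3=3
Step 7: prey: 0+0-0=0; pred: 3+0-1=2
Step 8: prey: 0+0-0=0; pred: 2+0-1=1

Answer: 0 1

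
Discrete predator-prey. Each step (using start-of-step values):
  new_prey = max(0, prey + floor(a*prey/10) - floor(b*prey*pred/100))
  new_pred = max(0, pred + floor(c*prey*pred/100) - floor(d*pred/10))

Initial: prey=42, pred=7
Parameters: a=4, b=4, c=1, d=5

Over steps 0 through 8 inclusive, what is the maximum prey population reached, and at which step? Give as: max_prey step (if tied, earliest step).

Step 1: prey: 42+16-11=47; pred: 7+2-3=6
Step 2: prey: 47+18-11=54; pred: 6+2-3=5
Step 3: prey: 54+21-10=65; pred: 5+2-2=5
Step 4: prey: 65+26-13=78; pred: 5+3-2=6
Step 5: prey: 78+31-18=91; pred: 6+4-3=7
Step 6: prey: 91+36-25=102; pred: 7+6-3=10
Step 7: prey: 102+40-40=102; pred: 10+10-5=15
Step 8: prey: 102+40-61=81; pred: 15+15-7=23
Max prey = 102 at step 6

Answer: 102 6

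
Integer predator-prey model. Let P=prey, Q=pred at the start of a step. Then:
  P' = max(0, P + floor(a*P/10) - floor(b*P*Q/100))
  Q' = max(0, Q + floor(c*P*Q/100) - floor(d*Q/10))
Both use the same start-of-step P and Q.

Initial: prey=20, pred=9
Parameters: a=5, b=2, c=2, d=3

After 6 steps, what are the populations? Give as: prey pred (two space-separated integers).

Answer: 30 79

Derivation:
Step 1: prey: 20+10-3=27; pred: 9+3-2=10
Step 2: prey: 27+13-5=35; pred: 10+5-3=12
Step 3: prey: 35+17-8=44; pred: 12+8-3=17
Step 4: prey: 44+22-14=52; pred: 17+14-5=26
Step 5: prey: 52+26-27=51; pred: 26+27-7=46
Step 6: prey: 51+25-46=30; pred: 46+46-13=79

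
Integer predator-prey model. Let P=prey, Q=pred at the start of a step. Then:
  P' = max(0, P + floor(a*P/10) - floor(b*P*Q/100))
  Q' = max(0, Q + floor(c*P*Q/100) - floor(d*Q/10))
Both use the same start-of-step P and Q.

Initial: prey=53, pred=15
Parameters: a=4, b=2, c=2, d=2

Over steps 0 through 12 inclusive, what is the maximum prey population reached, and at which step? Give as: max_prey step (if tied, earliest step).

Answer: 59 1

Derivation:
Step 1: prey: 53+21-15=59; pred: 15+15-3=27
Step 2: prey: 59+23-31=51; pred: 27+31-5=53
Step 3: prey: 51+20-54=17; pred: 53+54-10=97
Step 4: prey: 17+6-32=0; pred: 97+32-19=110
Step 5: prey: 0+0-0=0; pred: 110+0-22=88
Step 6: prey: 0+0-0=0; pred: 88+0-17=71
Step 7: prey: 0+0-0=0; pred: 71+0-14=57
Step 8: prey: 0+0-0=0; pred: 57+0-11=46
Step 9: prey: 0+0-0=0; pred: 46+0-9=37
Step 10: prey: 0+0-0=0; pred: 37+0-7=30
Step 11: prey: 0+0-0=0; pred: 30+0-6=24
Step 12: prey: 0+0-0=0; pred: 24+0-4=20
Max prey = 59 at step 1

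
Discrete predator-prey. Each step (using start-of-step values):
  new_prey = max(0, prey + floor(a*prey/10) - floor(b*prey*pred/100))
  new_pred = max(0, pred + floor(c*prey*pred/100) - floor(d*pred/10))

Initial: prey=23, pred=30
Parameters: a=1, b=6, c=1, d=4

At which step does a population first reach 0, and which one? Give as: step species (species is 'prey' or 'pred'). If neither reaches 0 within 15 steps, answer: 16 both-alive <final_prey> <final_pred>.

Step 1: prey: 23+2-41=0; pred: 30+6-12=24
First extinction: prey at step 1

Answer: 1 prey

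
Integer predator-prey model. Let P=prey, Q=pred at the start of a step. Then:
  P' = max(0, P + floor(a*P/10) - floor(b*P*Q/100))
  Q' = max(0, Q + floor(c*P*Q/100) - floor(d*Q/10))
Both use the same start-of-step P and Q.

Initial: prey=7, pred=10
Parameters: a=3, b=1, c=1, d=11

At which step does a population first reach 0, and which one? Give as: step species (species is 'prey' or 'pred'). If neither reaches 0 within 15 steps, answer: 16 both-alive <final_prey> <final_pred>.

Answer: 1 pred

Derivation:
Step 1: prey: 7+2-0=9; pred: 10+0-11=0
First extinction: pred at step 1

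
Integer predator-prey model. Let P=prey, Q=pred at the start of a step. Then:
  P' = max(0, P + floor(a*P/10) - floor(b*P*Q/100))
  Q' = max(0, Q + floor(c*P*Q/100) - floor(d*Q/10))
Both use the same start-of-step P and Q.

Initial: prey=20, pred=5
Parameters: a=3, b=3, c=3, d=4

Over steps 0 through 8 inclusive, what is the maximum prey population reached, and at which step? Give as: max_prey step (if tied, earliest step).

Answer: 26 3

Derivation:
Step 1: prey: 20+6-3=23; pred: 5+3-2=6
Step 2: prey: 23+6-4=25; pred: 6+4-2=8
Step 3: prey: 25+7-6=26; pred: 8+6-3=11
Step 4: prey: 26+7-8=25; pred: 11+8-4=15
Step 5: prey: 25+7-11=21; pred: 15+11-6=20
Step 6: prey: 21+6-12=15; pred: 20+12-8=24
Step 7: prey: 15+4-10=9; pred: 24+10-9=25
Step 8: prey: 9+2-6=5; pred: 25+6-10=21
Max prey = 26 at step 3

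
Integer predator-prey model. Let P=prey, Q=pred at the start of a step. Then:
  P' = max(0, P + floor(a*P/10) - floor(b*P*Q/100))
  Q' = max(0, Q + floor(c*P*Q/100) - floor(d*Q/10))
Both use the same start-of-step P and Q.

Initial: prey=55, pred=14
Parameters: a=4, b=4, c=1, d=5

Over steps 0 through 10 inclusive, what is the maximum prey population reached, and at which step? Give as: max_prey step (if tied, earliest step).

Answer: 75 10

Derivation:
Step 1: prey: 55+22-30=47; pred: 14+7-7=14
Step 2: prey: 47+18-26=39; pred: 14+6-7=13
Step 3: prey: 39+15-20=34; pred: 13+5-6=12
Step 4: prey: 34+13-16=31; pred: 12+4-6=10
Step 5: prey: 31+12-12=31; pred: 10+3-5=8
Step 6: prey: 31+12-9=34; pred: 8+2-4=6
Step 7: prey: 34+13-8=39; pred: 6+2-3=5
Step 8: prey: 39+15-7=47; pred: 5+1-2=4
Step 9: prey: 47+18-7=58; pred: 4+1-2=3
Step 10: prey: 58+23-6=75; pred: 3+1-1=3
Max prey = 75 at step 10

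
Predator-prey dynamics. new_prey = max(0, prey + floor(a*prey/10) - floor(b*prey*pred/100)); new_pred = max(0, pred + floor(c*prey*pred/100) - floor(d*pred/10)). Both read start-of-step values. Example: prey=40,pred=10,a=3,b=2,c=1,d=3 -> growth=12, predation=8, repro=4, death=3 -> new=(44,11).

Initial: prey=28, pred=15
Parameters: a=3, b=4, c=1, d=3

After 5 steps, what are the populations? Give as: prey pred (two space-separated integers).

Step 1: prey: 28+8-16=20; pred: 15+4-4=15
Step 2: prey: 20+6-12=14; pred: 15+3-4=14
Step 3: prey: 14+4-7=11; pred: 14+1-4=11
Step 4: prey: 11+3-4=10; pred: 11+1-3=9
Step 5: prey: 10+3-3=10; pred: 9+0-2=7

Answer: 10 7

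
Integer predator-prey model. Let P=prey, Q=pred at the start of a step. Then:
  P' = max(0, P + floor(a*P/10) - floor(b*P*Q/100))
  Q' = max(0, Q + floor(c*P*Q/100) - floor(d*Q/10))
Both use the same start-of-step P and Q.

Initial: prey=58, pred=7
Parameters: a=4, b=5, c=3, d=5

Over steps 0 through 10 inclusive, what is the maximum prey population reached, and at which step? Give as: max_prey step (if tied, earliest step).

Step 1: prey: 58+23-20=61; pred: 7+12-3=16
Step 2: prey: 61+24-48=37; pred: 16+29-8=37
Step 3: prey: 37+14-68=0; pred: 37+41-18=60
Step 4: prey: 0+0-0=0; pred: 60+0-30=30
Step 5: prey: 0+0-0=0; pred: 30+0-15=15
Step 6: prey: 0+0-0=0; pred: 15+0-7=8
Step 7: prey: 0+0-0=0; pred: 8+0-4=4
Step 8: prey: 0+0-0=0; pred: 4+0-2=2
Step 9: prey: 0+0-0=0; pred: 2+0-1=1
Step 10: prey: 0+0-0=0; pred: 1+0-0=1
Max prey = 61 at step 1

Answer: 61 1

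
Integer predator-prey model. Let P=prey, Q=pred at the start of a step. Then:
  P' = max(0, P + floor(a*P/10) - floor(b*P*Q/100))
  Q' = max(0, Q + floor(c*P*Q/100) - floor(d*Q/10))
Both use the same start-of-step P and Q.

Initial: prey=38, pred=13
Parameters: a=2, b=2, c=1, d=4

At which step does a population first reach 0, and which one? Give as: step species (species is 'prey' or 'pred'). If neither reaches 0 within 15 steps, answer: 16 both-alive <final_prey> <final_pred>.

Answer: 16 both-alive 47 8

Derivation:
Step 1: prey: 38+7-9=36; pred: 13+4-5=12
Step 2: prey: 36+7-8=35; pred: 12+4-4=12
Step 3: prey: 35+7-8=34; pred: 12+4-4=12
Step 4: prey: 34+6-8=32; pred: 12+4-4=12
Step 5: prey: 32+6-7=31; pred: 12+3-4=11
Step 6: prey: 31+6-6=31; pred: 11+3-4=10
Step 7: prey: 31+6-6=31; pred: 10+3-4=9
Step 8: prey: 31+6-5=32; pred: 9+2-3=8
Step 9: prey: 32+6-5=33; pred: 8+2-3=7
Step 10: prey: 33+6-4=35; pred: 7+2-2=7
Step 11: prey: 35+7-4=38; pred: 7+2-2=7
Step 12: prey: 38+7-5=40; pred: 7+2-2=7
Step 13: prey: 40+8-5=43; pred: 7+2-2=7
Step 14: prey: 43+8-6=45; pred: 7+3-2=8
Step 15: prey: 45+9-7=47; pred: 8+3-3=8
No extinction within 15 steps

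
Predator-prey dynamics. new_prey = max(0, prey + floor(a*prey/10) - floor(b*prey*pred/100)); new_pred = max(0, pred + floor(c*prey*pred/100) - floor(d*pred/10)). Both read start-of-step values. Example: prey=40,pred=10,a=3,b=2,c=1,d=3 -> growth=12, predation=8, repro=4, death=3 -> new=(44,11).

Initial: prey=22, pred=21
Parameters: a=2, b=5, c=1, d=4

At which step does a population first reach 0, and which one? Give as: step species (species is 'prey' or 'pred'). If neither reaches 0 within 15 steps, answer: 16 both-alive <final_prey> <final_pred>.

Step 1: prey: 22+4-23=3; pred: 21+4-8=17
Step 2: prey: 3+0-2=1; pred: 17+0-6=11
Step 3: prey: 1+0-0=1; pred: 11+0-4=7
Step 4: prey: 1+0-0=1; pred: 7+0-2=5
Step 5: prey: 1+0-0=1; pred: 5+0-2=3
Step 6: prey: 1+0-0=1; pred: 3+0-1=2
Step 7: prey: 1+0-0=1; pred: 2+0-0=2
Steps 8-15: state stable at prey=1, pred=2 (no change)
No extinction within 15 steps

Answer: 16 both-alive 1 2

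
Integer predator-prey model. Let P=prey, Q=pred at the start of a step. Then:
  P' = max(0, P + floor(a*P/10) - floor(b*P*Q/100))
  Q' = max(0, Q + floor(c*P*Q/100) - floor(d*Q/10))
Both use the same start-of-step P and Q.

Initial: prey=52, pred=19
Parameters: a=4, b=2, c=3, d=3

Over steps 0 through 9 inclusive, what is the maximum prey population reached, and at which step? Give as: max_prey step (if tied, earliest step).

Step 1: prey: 52+20-19=53; pred: 19+29-5=43
Step 2: prey: 53+21-45=29; pred: 43+68-12=99
Step 3: prey: 29+11-57=0; pred: 99+86-29=156
Step 4: prey: 0+0-0=0; pred: 156+0-46=110
Step 5: prey: 0+0-0=0; pred: 110+0-33=77
Step 6: prey: 0+0-0=0; pred: 77+0-23=54
Step 7: prey: 0+0-0=0; pred: 54+0-16=38
Step 8: prey: 0+0-0=0; pred: 38+0-11=27
Step 9: prey: 0+0-0=0; pred: 27+0-8=19
Max prey = 53 at step 1

Answer: 53 1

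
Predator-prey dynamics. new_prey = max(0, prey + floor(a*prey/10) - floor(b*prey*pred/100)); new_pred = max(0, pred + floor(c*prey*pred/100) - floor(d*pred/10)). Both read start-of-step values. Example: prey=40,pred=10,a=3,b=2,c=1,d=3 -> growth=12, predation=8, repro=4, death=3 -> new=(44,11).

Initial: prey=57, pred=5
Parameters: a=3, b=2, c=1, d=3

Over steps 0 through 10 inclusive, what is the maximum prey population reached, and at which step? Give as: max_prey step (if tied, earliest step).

Answer: 93 4

Derivation:
Step 1: prey: 57+17-5=69; pred: 5+2-1=6
Step 2: prey: 69+20-8=81; pred: 6+4-1=9
Step 3: prey: 81+24-14=91; pred: 9+7-2=14
Step 4: prey: 91+27-25=93; pred: 14+12-4=22
Step 5: prey: 93+27-40=80; pred: 22+20-6=36
Step 6: prey: 80+24-57=47; pred: 36+28-10=54
Step 7: prey: 47+14-50=11; pred: 54+25-16=63
Step 8: prey: 11+3-13=1; pred: 63+6-18=51
Step 9: prey: 1+0-1=0; pred: 51+0-15=36
Step 10: prey: 0+0-0=0; pred: 36+0-10=26
Max prey = 93 at step 4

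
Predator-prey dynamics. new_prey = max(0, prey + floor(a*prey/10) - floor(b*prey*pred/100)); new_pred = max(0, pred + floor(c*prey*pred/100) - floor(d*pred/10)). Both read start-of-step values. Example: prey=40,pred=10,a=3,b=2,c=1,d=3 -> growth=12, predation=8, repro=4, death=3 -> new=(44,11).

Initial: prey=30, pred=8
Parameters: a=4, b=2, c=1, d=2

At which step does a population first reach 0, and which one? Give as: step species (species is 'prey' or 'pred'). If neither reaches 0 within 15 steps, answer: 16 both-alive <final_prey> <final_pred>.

Answer: 10 prey

Derivation:
Step 1: prey: 30+12-4=38; pred: 8+2-1=9
Step 2: prey: 38+15-6=47; pred: 9+3-1=11
Step 3: prey: 47+18-10=55; pred: 11+5-2=14
Step 4: prey: 55+22-15=62; pred: 14+7-2=19
Step 5: prey: 62+24-23=63; pred: 19+11-3=27
Step 6: prey: 63+25-34=54; pred: 27+17-5=39
Step 7: prey: 54+21-42=33; pred: 39+21-7=53
Step 8: prey: 33+13-34=12; pred: 53+17-10=60
Step 9: prey: 12+4-14=2; pred: 60+7-12=55
Step 10: prey: 2+0-2=0; pred: 55+1-11=45
First extinction: prey at step 10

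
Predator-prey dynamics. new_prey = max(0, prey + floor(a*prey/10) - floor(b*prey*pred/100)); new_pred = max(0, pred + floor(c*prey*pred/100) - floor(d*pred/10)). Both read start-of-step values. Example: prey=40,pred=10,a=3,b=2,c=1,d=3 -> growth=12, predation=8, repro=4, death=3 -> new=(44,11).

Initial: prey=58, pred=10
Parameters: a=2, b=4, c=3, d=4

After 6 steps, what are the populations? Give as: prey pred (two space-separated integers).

Answer: 0 11

Derivation:
Step 1: prey: 58+11-23=46; pred: 10+17-4=23
Step 2: prey: 46+9-42=13; pred: 23+31-9=45
Step 3: prey: 13+2-23=0; pred: 45+17-18=44
Step 4: prey: 0+0-0=0; pred: 44+0-17=27
Step 5: prey: 0+0-0=0; pred: 27+0-10=17
Step 6: prey: 0+0-0=0; pred: 17+0-6=11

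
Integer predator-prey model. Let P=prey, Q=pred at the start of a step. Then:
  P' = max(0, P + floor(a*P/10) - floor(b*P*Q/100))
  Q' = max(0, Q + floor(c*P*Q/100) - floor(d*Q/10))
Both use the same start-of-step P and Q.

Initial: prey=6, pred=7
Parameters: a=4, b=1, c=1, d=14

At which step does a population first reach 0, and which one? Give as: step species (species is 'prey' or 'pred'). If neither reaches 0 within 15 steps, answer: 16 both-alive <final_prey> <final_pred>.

Step 1: prey: 6+2-0=8; pred: 7+0-9=0
First extinction: pred at step 1

Answer: 1 pred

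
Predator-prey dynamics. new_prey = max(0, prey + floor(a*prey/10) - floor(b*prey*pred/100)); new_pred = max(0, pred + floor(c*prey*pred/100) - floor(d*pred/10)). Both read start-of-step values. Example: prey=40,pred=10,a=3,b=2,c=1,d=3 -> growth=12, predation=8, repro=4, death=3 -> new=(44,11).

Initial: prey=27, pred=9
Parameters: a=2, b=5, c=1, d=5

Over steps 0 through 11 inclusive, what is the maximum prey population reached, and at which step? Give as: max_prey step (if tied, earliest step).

Answer: 44 11

Derivation:
Step 1: prey: 27+5-12=20; pred: 9+2-4=7
Step 2: prey: 20+4-7=17; pred: 7+1-3=5
Step 3: prey: 17+3-4=16; pred: 5+0-2=3
Step 4: prey: 16+3-2=17; pred: 3+0-1=2
Step 5: prey: 17+3-1=19; pred: 2+0-1=1
Step 6: prey: 19+3-0=22; pred: 1+0-0=1
Step 7: prey: 22+4-1=25; pred: 1+0-0=1
Step 8: prey: 25+5-1=29; pred: 1+0-0=1
Step 9: prey: 29+5-1=33; pred: 1+0-0=1
Step 10: prey: 33+6-1=38; pred: 1+0-0=1
Step 11: prey: 38+7-1=44; pred: 1+0-0=1
Max prey = 44 at step 11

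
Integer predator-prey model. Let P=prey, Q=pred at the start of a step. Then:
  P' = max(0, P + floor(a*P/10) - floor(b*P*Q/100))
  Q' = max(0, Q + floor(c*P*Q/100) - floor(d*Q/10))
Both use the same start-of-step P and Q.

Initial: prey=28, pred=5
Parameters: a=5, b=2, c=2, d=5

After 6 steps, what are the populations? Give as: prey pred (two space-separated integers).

Answer: 44 140

Derivation:
Step 1: prey: 28+14-2=40; pred: 5+2-2=5
Step 2: prey: 40+20-4=56; pred: 5+4-2=7
Step 3: prey: 56+28-7=77; pred: 7+7-3=11
Step 4: prey: 77+38-16=99; pred: 11+16-5=22
Step 5: prey: 99+49-43=105; pred: 22+43-11=54
Step 6: prey: 105+52-113=44; pred: 54+113-27=140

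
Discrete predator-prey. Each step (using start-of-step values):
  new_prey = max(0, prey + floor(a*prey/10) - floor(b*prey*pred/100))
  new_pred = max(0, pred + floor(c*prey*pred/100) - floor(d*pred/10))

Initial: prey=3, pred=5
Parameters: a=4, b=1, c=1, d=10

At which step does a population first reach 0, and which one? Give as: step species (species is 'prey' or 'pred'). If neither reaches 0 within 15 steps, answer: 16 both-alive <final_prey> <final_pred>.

Step 1: prey: 3+1-0=4; pred: 5+0-5=0
First extinction: pred at step 1

Answer: 1 pred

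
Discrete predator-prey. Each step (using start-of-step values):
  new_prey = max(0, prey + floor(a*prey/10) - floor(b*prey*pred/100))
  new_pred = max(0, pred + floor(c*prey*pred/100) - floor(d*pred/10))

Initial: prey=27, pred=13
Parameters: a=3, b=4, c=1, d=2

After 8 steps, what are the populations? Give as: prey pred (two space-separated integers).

Answer: 5 7

Derivation:
Step 1: prey: 27+8-14=21; pred: 13+3-2=14
Step 2: prey: 21+6-11=16; pred: 14+2-2=14
Step 3: prey: 16+4-8=12; pred: 14+2-2=14
Step 4: prey: 12+3-6=9; pred: 14+1-2=13
Step 5: prey: 9+2-4=7; pred: 13+1-2=12
Step 6: prey: 7+2-3=6; pred: 12+0-2=10
Step 7: prey: 6+1-2=5; pred: 10+0-2=8
Step 8: prey: 5+1-1=5; pred: 8+0-1=7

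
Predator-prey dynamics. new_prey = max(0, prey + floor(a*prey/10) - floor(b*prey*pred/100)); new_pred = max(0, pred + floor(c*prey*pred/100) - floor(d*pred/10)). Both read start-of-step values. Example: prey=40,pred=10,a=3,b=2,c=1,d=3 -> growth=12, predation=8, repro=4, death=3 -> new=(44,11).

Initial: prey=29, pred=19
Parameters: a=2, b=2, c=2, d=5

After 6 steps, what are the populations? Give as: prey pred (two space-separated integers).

Answer: 11 7

Derivation:
Step 1: prey: 29+5-11=23; pred: 19+11-9=21
Step 2: prey: 23+4-9=18; pred: 21+9-10=20
Step 3: prey: 18+3-7=14; pred: 20+7-10=17
Step 4: prey: 14+2-4=12; pred: 17+4-8=13
Step 5: prey: 12+2-3=11; pred: 13+3-6=10
Step 6: prey: 11+2-2=11; pred: 10+2-5=7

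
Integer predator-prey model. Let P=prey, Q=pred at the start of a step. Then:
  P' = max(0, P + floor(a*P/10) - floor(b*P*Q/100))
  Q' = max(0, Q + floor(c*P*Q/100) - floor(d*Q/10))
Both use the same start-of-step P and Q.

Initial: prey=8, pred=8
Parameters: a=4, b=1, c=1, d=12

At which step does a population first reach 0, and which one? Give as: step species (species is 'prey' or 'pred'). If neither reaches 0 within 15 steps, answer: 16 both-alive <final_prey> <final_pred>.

Answer: 1 pred

Derivation:
Step 1: prey: 8+3-0=11; pred: 8+0-9=0
First extinction: pred at step 1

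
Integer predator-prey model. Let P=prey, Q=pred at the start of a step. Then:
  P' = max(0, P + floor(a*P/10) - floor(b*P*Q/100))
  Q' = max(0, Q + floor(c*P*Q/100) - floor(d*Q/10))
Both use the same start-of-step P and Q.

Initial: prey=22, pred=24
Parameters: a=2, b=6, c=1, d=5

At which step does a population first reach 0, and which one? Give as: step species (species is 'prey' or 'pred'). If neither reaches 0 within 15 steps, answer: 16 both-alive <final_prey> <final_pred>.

Step 1: prey: 22+4-31=0; pred: 24+5-12=17
First extinction: prey at step 1

Answer: 1 prey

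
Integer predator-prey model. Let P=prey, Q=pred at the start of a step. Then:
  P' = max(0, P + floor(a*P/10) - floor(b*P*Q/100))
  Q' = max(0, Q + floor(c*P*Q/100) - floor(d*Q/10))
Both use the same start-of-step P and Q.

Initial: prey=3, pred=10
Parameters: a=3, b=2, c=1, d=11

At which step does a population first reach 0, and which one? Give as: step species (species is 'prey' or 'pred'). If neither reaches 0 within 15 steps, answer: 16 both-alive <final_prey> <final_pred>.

Answer: 1 pred

Derivation:
Step 1: prey: 3+0-0=3; pred: 10+0-11=0
First extinction: pred at step 1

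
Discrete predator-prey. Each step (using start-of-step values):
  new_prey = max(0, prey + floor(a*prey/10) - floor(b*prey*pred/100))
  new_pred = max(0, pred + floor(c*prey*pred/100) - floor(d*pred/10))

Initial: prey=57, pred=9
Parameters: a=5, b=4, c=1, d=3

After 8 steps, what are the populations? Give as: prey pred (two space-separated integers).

Step 1: prey: 57+28-20=65; pred: 9+5-2=12
Step 2: prey: 65+32-31=66; pred: 12+7-3=16
Step 3: prey: 66+33-42=57; pred: 16+10-4=22
Step 4: prey: 57+28-50=35; pred: 22+12-6=28
Step 5: prey: 35+17-39=13; pred: 28+9-8=29
Step 6: prey: 13+6-15=4; pred: 29+3-8=24
Step 7: prey: 4+2-3=3; pred: 24+0-7=17
Step 8: prey: 3+1-2=2; pred: 17+0-5=12

Answer: 2 12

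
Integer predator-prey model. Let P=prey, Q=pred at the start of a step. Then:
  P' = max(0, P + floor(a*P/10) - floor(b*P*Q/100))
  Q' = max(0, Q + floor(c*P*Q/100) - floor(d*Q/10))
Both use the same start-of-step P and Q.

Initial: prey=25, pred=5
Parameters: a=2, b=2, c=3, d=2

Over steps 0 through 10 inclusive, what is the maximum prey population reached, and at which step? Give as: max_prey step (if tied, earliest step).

Step 1: prey: 25+5-2=28; pred: 5+3-1=7
Step 2: prey: 28+5-3=30; pred: 7+5-1=11
Step 3: prey: 30+6-6=30; pred: 11+9-2=18
Step 4: prey: 30+6-10=26; pred: 18+16-3=31
Step 5: prey: 26+5-16=15; pred: 31+24-6=49
Step 6: prey: 15+3-14=4; pred: 49+22-9=62
Step 7: prey: 4+0-4=0; pred: 62+7-12=57
Step 8: prey: 0+0-0=0; pred: 57+0-11=46
Step 9: prey: 0+0-0=0; pred: 46+0-9=37
Step 10: prey: 0+0-0=0; pred: 37+0-7=30
Max prey = 30 at step 2

Answer: 30 2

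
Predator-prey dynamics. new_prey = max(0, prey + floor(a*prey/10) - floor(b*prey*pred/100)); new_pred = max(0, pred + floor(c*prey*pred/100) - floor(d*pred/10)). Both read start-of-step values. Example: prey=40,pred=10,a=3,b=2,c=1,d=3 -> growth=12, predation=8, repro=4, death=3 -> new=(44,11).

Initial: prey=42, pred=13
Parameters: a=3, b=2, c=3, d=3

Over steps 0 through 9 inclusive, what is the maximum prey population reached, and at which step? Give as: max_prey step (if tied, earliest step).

Answer: 44 1

Derivation:
Step 1: prey: 42+12-10=44; pred: 13+16-3=26
Step 2: prey: 44+13-22=35; pred: 26+34-7=53
Step 3: prey: 35+10-37=8; pred: 53+55-15=93
Step 4: prey: 8+2-14=0; pred: 93+22-27=88
Step 5: prey: 0+0-0=0; pred: 88+0-26=62
Step 6: prey: 0+0-0=0; pred: 62+0-18=44
Step 7: prey: 0+0-0=0; pred: 44+0-13=31
Step 8: prey: 0+0-0=0; pred: 31+0-9=22
Step 9: prey: 0+0-0=0; pred: 22+0-6=16
Max prey = 44 at step 1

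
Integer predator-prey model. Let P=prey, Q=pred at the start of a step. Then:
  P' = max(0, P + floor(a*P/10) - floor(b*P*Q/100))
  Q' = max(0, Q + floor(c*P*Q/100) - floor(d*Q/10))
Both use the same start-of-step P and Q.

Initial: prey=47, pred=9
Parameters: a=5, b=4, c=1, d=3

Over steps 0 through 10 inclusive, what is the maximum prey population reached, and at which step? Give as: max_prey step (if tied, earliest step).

Step 1: prey: 47+23-16=54; pred: 9+4-2=11
Step 2: prey: 54+27-23=58; pred: 11+5-3=13
Step 3: prey: 58+29-30=57; pred: 13+7-3=17
Step 4: prey: 57+28-38=47; pred: 17+9-5=21
Step 5: prey: 47+23-39=31; pred: 21+9-6=24
Step 6: prey: 31+15-29=17; pred: 24+7-7=24
Step 7: prey: 17+8-16=9; pred: 24+4-7=21
Step 8: prey: 9+4-7=6; pred: 21+1-6=16
Step 9: prey: 6+3-3=6; pred: 16+0-4=12
Step 10: prey: 6+3-2=7; pred: 12+0-3=9
Max prey = 58 at step 2

Answer: 58 2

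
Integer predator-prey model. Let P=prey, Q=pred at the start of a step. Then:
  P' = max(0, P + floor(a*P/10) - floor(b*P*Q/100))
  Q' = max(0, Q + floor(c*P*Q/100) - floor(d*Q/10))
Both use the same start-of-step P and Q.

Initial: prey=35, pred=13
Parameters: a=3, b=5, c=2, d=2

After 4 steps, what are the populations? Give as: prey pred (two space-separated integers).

Step 1: prey: 35+10-22=23; pred: 13+9-2=20
Step 2: prey: 23+6-23=6; pred: 20+9-4=25
Step 3: prey: 6+1-7=0; pred: 25+3-5=23
Step 4: prey: 0+0-0=0; pred: 23+0-4=19

Answer: 0 19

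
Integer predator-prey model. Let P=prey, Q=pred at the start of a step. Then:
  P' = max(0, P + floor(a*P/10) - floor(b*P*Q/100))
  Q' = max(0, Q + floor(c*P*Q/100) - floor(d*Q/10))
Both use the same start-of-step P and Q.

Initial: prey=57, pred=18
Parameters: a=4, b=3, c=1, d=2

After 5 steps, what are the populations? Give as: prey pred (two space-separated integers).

Answer: 1 29

Derivation:
Step 1: prey: 57+22-30=49; pred: 18+10-3=25
Step 2: prey: 49+19-36=32; pred: 25+12-5=32
Step 3: prey: 32+12-30=14; pred: 32+10-6=36
Step 4: prey: 14+5-15=4; pred: 36+5-7=34
Step 5: prey: 4+1-4=1; pred: 34+1-6=29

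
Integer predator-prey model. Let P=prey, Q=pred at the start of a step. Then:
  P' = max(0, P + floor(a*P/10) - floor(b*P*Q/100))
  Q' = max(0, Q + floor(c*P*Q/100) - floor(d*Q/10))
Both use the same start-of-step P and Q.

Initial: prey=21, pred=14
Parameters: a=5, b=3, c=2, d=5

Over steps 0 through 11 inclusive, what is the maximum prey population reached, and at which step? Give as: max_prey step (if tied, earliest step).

Answer: 46 6

Derivation:
Step 1: prey: 21+10-8=23; pred: 14+5-7=12
Step 2: prey: 23+11-8=26; pred: 12+5-6=11
Step 3: prey: 26+13-8=31; pred: 11+5-5=11
Step 4: prey: 31+15-10=36; pred: 11+6-5=12
Step 5: prey: 36+18-12=42; pred: 12+8-6=14
Step 6: prey: 42+21-17=46; pred: 14+11-7=18
Step 7: prey: 46+23-24=45; pred: 18+16-9=25
Step 8: prey: 45+22-33=34; pred: 25+22-12=35
Step 9: prey: 34+17-35=16; pred: 35+23-17=41
Step 10: prey: 16+8-19=5; pred: 41+13-20=34
Step 11: prey: 5+2-5=2; pred: 34+3-17=20
Max prey = 46 at step 6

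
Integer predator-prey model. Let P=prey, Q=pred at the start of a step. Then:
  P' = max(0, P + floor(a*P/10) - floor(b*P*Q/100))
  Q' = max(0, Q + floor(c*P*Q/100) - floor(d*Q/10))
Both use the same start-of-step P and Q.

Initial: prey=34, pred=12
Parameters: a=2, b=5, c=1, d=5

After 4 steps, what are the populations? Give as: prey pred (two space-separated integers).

Step 1: prey: 34+6-20=20; pred: 12+4-6=10
Step 2: prey: 20+4-10=14; pred: 10+2-5=7
Step 3: prey: 14+2-4=12; pred: 7+0-3=4
Step 4: prey: 12+2-2=12; pred: 4+0-2=2

Answer: 12 2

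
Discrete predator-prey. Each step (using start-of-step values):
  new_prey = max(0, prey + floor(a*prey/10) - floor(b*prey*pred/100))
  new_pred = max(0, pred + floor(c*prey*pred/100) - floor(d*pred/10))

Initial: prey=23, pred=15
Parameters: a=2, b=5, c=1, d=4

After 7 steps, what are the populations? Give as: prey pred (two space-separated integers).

Step 1: prey: 23+4-17=10; pred: 15+3-6=12
Step 2: prey: 10+2-6=6; pred: 12+1-4=9
Step 3: prey: 6+1-2=5; pred: 9+0-3=6
Step 4: prey: 5+1-1=5; pred: 6+0-2=4
Step 5: prey: 5+1-1=5; pred: 4+0-1=3
Step 6: prey: 5+1-0=6; pred: 3+0-1=2
Step 7: prey: 6+1-0=7; pred: 2+0-0=2

Answer: 7 2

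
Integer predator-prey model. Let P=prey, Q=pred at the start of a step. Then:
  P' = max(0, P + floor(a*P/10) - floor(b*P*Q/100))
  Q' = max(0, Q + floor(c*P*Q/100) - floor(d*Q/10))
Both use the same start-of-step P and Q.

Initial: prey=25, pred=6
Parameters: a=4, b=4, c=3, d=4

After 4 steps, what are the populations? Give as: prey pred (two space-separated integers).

Answer: 22 26

Derivation:
Step 1: prey: 25+10-6=29; pred: 6+4-2=8
Step 2: prey: 29+11-9=31; pred: 8+6-3=11
Step 3: prey: 31+12-13=30; pred: 11+10-4=17
Step 4: prey: 30+12-20=22; pred: 17+15-6=26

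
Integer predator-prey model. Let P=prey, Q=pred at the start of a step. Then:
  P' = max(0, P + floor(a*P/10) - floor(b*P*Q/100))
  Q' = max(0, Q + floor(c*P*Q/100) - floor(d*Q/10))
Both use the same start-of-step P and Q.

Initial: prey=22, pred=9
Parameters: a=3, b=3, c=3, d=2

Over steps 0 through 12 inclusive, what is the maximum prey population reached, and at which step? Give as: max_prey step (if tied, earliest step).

Answer: 23 1

Derivation:
Step 1: prey: 22+6-5=23; pred: 9+5-1=13
Step 2: prey: 23+6-8=21; pred: 13+8-2=19
Step 3: prey: 21+6-11=16; pred: 19+11-3=27
Step 4: prey: 16+4-12=8; pred: 27+12-5=34
Step 5: prey: 8+2-8=2; pred: 34+8-6=36
Step 6: prey: 2+0-2=0; pred: 36+2-7=31
Step 7: prey: 0+0-0=0; pred: 31+0-6=25
Step 8: prey: 0+0-0=0; pred: 25+0-5=20
Step 9: prey: 0+0-0=0; pred: 20+0-4=16
Step 10: prey: 0+0-0=0; pred: 16+0-3=13
Step 11: prey: 0+0-0=0; pred: 13+0-2=11
Step 12: prey: 0+0-0=0; pred: 11+0-2=9
Max prey = 23 at step 1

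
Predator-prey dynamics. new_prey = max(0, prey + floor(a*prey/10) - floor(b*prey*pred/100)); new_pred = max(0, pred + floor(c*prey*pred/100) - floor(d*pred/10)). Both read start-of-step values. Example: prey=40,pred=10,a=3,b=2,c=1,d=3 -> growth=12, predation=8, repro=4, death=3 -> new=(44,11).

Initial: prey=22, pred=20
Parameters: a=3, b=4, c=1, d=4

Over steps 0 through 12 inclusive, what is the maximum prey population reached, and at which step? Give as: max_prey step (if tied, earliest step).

Step 1: prey: 22+6-17=11; pred: 20+4-8=16
Step 2: prey: 11+3-7=7; pred: 16+1-6=11
Step 3: prey: 7+2-3=6; pred: 11+0-4=7
Step 4: prey: 6+1-1=6; pred: 7+0-2=5
Step 5: prey: 6+1-1=6; pred: 5+0-2=3
Step 6: prey: 6+1-0=7; pred: 3+0-1=2
Step 7: prey: 7+2-0=9; pred: 2+0-0=2
Step 8: prey: 9+2-0=11; pred: 2+0-0=2
Step 9: prey: 11+3-0=14; pred: 2+0-0=2
Step 10: prey: 14+4-1=17; pred: 2+0-0=2
Step 11: prey: 17+5-1=21; pred: 2+0-0=2
Step 12: prey: 21+6-1=26; pred: 2+0-0=2
Max prey = 26 at step 12

Answer: 26 12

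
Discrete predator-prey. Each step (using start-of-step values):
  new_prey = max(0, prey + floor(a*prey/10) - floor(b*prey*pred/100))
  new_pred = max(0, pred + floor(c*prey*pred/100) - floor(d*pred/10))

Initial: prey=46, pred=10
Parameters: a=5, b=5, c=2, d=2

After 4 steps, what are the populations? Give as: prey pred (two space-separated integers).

Answer: 0 34

Derivation:
Step 1: prey: 46+23-23=46; pred: 10+9-2=17
Step 2: prey: 46+23-39=30; pred: 17+15-3=29
Step 3: prey: 30+15-43=2; pred: 29+17-5=41
Step 4: prey: 2+1-4=0; pred: 41+1-8=34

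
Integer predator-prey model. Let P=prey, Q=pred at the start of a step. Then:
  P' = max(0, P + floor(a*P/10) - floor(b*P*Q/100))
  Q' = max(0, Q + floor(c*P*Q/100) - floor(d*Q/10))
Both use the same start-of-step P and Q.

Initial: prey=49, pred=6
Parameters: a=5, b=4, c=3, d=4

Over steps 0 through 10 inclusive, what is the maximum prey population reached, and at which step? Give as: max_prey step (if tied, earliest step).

Answer: 64 2

Derivation:
Step 1: prey: 49+24-11=62; pred: 6+8-2=12
Step 2: prey: 62+31-29=64; pred: 12+22-4=30
Step 3: prey: 64+32-76=20; pred: 30+57-12=75
Step 4: prey: 20+10-60=0; pred: 75+45-30=90
Step 5: prey: 0+0-0=0; pred: 90+0-36=54
Step 6: prey: 0+0-0=0; pred: 54+0-21=33
Step 7: prey: 0+0-0=0; pred: 33+0-13=20
Step 8: prey: 0+0-0=0; pred: 20+0-8=12
Step 9: prey: 0+0-0=0; pred: 12+0-4=8
Step 10: prey: 0+0-0=0; pred: 8+0-3=5
Max prey = 64 at step 2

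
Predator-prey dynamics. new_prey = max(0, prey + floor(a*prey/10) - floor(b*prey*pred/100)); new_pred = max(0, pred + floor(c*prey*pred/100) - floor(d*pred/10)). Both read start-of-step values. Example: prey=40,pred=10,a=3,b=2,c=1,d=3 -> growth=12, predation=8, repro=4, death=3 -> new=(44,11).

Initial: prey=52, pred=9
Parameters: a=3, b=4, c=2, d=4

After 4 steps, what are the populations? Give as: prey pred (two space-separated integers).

Step 1: prey: 52+15-18=49; pred: 9+9-3=15
Step 2: prey: 49+14-29=34; pred: 15+14-6=23
Step 3: prey: 34+10-31=13; pred: 23+15-9=29
Step 4: prey: 13+3-15=1; pred: 29+7-11=25

Answer: 1 25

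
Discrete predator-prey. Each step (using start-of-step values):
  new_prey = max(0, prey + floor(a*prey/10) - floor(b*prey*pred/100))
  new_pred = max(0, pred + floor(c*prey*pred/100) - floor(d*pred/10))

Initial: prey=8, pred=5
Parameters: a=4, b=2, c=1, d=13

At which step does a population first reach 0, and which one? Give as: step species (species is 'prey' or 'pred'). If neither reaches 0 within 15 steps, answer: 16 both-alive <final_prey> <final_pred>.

Answer: 1 pred

Derivation:
Step 1: prey: 8+3-0=11; pred: 5+0-6=0
First extinction: pred at step 1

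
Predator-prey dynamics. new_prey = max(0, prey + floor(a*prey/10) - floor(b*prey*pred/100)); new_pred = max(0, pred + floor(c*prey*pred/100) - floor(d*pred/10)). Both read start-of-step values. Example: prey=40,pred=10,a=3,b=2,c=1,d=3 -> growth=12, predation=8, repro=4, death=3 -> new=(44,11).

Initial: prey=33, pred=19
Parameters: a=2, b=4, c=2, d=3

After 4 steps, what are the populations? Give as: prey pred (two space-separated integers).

Answer: 0 14

Derivation:
Step 1: prey: 33+6-25=14; pred: 19+12-5=26
Step 2: prey: 14+2-14=2; pred: 26+7-7=26
Step 3: prey: 2+0-2=0; pred: 26+1-7=20
Step 4: prey: 0+0-0=0; pred: 20+0-6=14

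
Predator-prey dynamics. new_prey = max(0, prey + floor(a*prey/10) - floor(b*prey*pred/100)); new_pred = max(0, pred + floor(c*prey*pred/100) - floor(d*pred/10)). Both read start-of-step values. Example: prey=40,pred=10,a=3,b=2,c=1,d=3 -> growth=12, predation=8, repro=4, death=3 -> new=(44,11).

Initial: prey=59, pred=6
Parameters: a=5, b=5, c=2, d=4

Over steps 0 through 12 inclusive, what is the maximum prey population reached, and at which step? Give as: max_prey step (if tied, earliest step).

Answer: 71 1

Derivation:
Step 1: prey: 59+29-17=71; pred: 6+7-2=11
Step 2: prey: 71+35-39=67; pred: 11+15-4=22
Step 3: prey: 67+33-73=27; pred: 22+29-8=43
Step 4: prey: 27+13-58=0; pred: 43+23-17=49
Step 5: prey: 0+0-0=0; pred: 49+0-19=30
Step 6: prey: 0+0-0=0; pred: 30+0-12=18
Step 7: prey: 0+0-0=0; pred: 18+0-7=11
Step 8: prey: 0+0-0=0; pred: 11+0-4=7
Step 9: prey: 0+0-0=0; pred: 7+0-2=5
Step 10: prey: 0+0-0=0; pred: 5+0-2=3
Step 11: prey: 0+0-0=0; pred: 3+0-1=2
Step 12: prey: 0+0-0=0; pred: 2+0-0=2
Max prey = 71 at step 1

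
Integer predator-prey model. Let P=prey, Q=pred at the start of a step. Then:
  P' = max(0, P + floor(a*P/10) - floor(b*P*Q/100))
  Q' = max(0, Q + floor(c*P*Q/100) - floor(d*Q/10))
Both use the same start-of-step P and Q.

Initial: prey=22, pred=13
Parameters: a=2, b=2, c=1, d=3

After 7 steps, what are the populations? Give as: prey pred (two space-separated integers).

Step 1: prey: 22+4-5=21; pred: 13+2-3=12
Step 2: prey: 21+4-5=20; pred: 12+2-3=11
Step 3: prey: 20+4-4=20; pred: 11+2-3=10
Step 4: prey: 20+4-4=20; pred: 10+2-3=9
Step 5: prey: 20+4-3=21; pred: 9+1-2=8
Step 6: prey: 21+4-3=22; pred: 8+1-2=7
Step 7: prey: 22+4-3=23; pred: 7+1-2=6

Answer: 23 6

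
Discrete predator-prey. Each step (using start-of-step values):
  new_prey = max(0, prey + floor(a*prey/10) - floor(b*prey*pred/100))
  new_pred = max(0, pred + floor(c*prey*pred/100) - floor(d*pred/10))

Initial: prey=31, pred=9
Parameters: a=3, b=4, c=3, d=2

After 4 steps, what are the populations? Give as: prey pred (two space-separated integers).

Answer: 0 33

Derivation:
Step 1: prey: 31+9-11=29; pred: 9+8-1=16
Step 2: prey: 29+8-18=19; pred: 16+13-3=26
Step 3: prey: 19+5-19=5; pred: 26+14-5=35
Step 4: prey: 5+1-7=0; pred: 35+5-7=33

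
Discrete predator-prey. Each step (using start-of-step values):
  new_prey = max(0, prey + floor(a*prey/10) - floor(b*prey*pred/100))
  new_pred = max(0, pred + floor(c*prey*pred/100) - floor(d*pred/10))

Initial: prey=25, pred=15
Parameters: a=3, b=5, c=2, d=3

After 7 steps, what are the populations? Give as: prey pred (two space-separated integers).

Answer: 1 5

Derivation:
Step 1: prey: 25+7-18=14; pred: 15+7-4=18
Step 2: prey: 14+4-12=6; pred: 18+5-5=18
Step 3: prey: 6+1-5=2; pred: 18+2-5=15
Step 4: prey: 2+0-1=1; pred: 15+0-4=11
Step 5: prey: 1+0-0=1; pred: 11+0-3=8
Step 6: prey: 1+0-0=1; pred: 8+0-2=6
Step 7: prey: 1+0-0=1; pred: 6+0-1=5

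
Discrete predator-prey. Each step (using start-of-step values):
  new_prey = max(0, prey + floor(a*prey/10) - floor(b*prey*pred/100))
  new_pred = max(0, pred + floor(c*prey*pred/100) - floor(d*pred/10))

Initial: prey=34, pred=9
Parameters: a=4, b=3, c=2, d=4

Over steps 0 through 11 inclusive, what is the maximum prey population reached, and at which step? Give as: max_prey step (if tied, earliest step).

Answer: 40 2

Derivation:
Step 1: prey: 34+13-9=38; pred: 9+6-3=12
Step 2: prey: 38+15-13=40; pred: 12+9-4=17
Step 3: prey: 40+16-20=36; pred: 17+13-6=24
Step 4: prey: 36+14-25=25; pred: 24+17-9=32
Step 5: prey: 25+10-24=11; pred: 32+16-12=36
Step 6: prey: 11+4-11=4; pred: 36+7-14=29
Step 7: prey: 4+1-3=2; pred: 29+2-11=20
Step 8: prey: 2+0-1=1; pred: 20+0-8=12
Step 9: prey: 1+0-0=1; pred: 12+0-4=8
Step 10: prey: 1+0-0=1; pred: 8+0-3=5
Step 11: prey: 1+0-0=1; pred: 5+0-2=3
Max prey = 40 at step 2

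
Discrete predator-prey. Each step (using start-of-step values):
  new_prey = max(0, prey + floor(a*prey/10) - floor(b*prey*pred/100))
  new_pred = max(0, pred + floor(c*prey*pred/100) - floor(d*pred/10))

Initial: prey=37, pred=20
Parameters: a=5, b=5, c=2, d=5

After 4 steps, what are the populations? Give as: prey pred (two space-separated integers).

Answer: 3 6

Derivation:
Step 1: prey: 37+18-37=18; pred: 20+14-10=24
Step 2: prey: 18+9-21=6; pred: 24+8-12=20
Step 3: prey: 6+3-6=3; pred: 20+2-10=12
Step 4: prey: 3+1-1=3; pred: 12+0-6=6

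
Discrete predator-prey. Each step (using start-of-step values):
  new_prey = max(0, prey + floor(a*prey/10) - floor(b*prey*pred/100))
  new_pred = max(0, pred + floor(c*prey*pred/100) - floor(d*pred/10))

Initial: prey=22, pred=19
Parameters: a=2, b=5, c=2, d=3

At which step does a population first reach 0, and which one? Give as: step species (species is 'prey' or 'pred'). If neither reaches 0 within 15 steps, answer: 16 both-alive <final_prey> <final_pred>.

Answer: 16 both-alive 1 3

Derivation:
Step 1: prey: 22+4-20=6; pred: 19+8-5=22
Step 2: prey: 6+1-6=1; pred: 22+2-6=18
Step 3: prey: 1+0-0=1; pred: 18+0-5=13
Step 4: prey: 1+0-0=1; pred: 13+0-3=10
Step 5: prey: 1+0-0=1; pred: 10+0-3=7
Step 6: prey: 1+0-0=1; pred: 7+0-2=5
Step 7: prey: 1+0-0=1; pred: 5+0-1=4
Step 8: prey: 1+0-0=1; pred: 4+0-1=3
Step 9: prey: 1+0-0=1; pred: 3+0-0=3
Steps 10-15: state stable at prey=1, pred=3 (no change)
No extinction within 15 steps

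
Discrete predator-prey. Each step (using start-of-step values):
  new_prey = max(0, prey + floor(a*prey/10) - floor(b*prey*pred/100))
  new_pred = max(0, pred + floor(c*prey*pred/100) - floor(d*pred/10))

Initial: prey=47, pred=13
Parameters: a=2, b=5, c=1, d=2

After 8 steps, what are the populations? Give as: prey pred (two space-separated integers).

Answer: 1 7

Derivation:
Step 1: prey: 47+9-30=26; pred: 13+6-2=17
Step 2: prey: 26+5-22=9; pred: 17+4-3=18
Step 3: prey: 9+1-8=2; pred: 18+1-3=16
Step 4: prey: 2+0-1=1; pred: 16+0-3=13
Step 5: prey: 1+0-0=1; pred: 13+0-2=11
Step 6: prey: 1+0-0=1; pred: 11+0-2=9
Step 7: prey: 1+0-0=1; pred: 9+0-1=8
Step 8: prey: 1+0-0=1; pred: 8+0-1=7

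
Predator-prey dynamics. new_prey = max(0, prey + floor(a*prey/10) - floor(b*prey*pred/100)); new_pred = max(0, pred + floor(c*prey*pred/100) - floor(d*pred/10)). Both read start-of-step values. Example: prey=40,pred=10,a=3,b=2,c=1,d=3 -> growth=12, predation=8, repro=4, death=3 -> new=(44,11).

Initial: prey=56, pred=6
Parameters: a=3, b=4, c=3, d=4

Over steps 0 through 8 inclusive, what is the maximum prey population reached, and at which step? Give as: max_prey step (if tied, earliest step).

Step 1: prey: 56+16-13=59; pred: 6+10-2=14
Step 2: prey: 59+17-33=43; pred: 14+24-5=33
Step 3: prey: 43+12-56=0; pred: 33+42-13=62
Step 4: prey: 0+0-0=0; pred: 62+0-24=38
Step 5: prey: 0+0-0=0; pred: 38+0-15=23
Step 6: prey: 0+0-0=0; pred: 23+0-9=14
Step 7: prey: 0+0-0=0; pred: 14+0-5=9
Step 8: prey: 0+0-0=0; pred: 9+0-3=6
Max prey = 59 at step 1

Answer: 59 1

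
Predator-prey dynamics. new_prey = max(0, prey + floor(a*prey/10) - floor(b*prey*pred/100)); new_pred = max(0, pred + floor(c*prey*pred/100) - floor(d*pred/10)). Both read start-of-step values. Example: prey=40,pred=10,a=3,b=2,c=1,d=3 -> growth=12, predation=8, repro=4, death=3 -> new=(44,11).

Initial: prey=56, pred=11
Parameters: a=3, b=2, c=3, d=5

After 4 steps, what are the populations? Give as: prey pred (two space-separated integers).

Answer: 0 88

Derivation:
Step 1: prey: 56+16-12=60; pred: 11+18-5=24
Step 2: prey: 60+18-28=50; pred: 24+43-12=55
Step 3: prey: 50+15-55=10; pred: 55+82-27=110
Step 4: prey: 10+3-22=0; pred: 110+33-55=88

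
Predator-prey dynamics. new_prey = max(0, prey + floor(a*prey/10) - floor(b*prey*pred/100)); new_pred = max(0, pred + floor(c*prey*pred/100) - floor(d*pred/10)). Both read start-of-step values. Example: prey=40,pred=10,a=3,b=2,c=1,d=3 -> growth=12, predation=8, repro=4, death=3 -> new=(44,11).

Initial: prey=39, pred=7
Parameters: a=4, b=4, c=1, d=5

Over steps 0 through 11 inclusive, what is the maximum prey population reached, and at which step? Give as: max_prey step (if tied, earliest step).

Step 1: prey: 39+15-10=44; pred: 7+2-3=6
Step 2: prey: 44+17-10=51; pred: 6+2-3=5
Step 3: prey: 51+20-10=61; pred: 5+2-2=5
Step 4: prey: 61+24-12=73; pred: 5+3-2=6
Step 5: prey: 73+29-17=85; pred: 6+4-3=7
Step 6: prey: 85+34-23=96; pred: 7+5-3=9
Step 7: prey: 96+38-34=100; pred: 9+8-4=13
Step 8: prey: 100+40-52=88; pred: 13+13-6=20
Step 9: prey: 88+35-70=53; pred: 20+17-10=27
Step 10: prey: 53+21-57=17; pred: 27+14-13=28
Step 11: prey: 17+6-19=4; pred: 28+4-14=18
Max prey = 100 at step 7

Answer: 100 7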